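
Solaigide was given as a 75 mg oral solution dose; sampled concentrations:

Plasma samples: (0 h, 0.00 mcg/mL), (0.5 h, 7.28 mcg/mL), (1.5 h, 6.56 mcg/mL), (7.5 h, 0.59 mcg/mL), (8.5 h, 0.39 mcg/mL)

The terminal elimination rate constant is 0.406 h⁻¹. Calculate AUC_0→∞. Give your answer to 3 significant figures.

AUC = 31.6 mcg/mL·h

Trapezoidal AUC_0→8.5:
  [0→0.5]: (0.00+7.28)/2 × 0.5 = 1.82
  [0.5→1.5]: (7.28+6.56)/2 × 1 = 6.92
  [1.5→7.5]: (6.56+0.59)/2 × 6 = 21.45
  [7.5→8.5]: (0.59+0.39)/2 × 1 = 0.49
  Sum = 30.68 mcg/mL·h
Extrapolated tail: C_last / k_e = 0.39 / 0.406 = 0.961
AUC_0→∞ = 30.68 + 0.961 = 31.641 mcg/mL·h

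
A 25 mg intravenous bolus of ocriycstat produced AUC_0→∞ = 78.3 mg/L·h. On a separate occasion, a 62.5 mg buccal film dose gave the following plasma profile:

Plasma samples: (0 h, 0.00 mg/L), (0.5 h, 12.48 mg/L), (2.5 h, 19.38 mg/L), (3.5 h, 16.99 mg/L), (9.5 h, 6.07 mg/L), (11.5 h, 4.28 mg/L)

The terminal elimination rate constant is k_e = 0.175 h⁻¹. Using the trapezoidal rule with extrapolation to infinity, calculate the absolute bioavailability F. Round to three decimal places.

Trapezoidal AUC_0→11.5 (buccal film):
  [0→0.5]: (0.00+12.48)/2 × 0.5 = 3.12
  [0.5→2.5]: (12.48+19.38)/2 × 2 = 31.86
  [2.5→3.5]: (19.38+16.99)/2 × 1 = 18.185
  [3.5→9.5]: (16.99+6.07)/2 × 6 = 69.18
  [9.5→11.5]: (6.07+4.28)/2 × 2 = 10.35
  Sum = 132.695 mg/L·h
Tail: C_last/k_e = 4.28/0.175 = 24.457
AUC_0→∞ (buccal film) = 132.695 + 24.457 = 157.152 mg/L·h
F = (AUC_ev/D_ev)/(AUC_iv/D_iv) = (157.152/62.5)/(78.3/25) = 2.514432/3.132 = 0.8028

F = 0.803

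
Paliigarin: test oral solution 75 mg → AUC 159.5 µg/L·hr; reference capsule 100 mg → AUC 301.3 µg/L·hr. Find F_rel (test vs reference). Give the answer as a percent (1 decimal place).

F_rel = (AUC_test/D_test) / (AUC_ref/D_ref)
      = (159.5/75) / (301.3/100)
      = 2.12667 / 3.013 = 0.7058 = 70.58%

F_rel = 70.6%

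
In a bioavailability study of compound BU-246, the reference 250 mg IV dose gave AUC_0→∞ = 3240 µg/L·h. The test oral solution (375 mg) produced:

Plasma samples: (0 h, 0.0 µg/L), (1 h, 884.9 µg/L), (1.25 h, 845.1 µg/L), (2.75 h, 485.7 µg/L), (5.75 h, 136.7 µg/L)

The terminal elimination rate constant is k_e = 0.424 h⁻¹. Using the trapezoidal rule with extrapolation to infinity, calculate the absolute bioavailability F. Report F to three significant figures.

F = 0.599

Trapezoidal AUC_0→5.75 (oral solution):
  [0→1]: (0.0+884.9)/2 × 1 = 442.45
  [1→1.25]: (884.9+845.1)/2 × 0.25 = 216.25
  [1.25→2.75]: (845.1+485.7)/2 × 1.5 = 998.1
  [2.75→5.75]: (485.7+136.7)/2 × 3 = 933.6
  Sum = 2590.4 µg/L·h
Tail: C_last/k_e = 136.7/0.424 = 322.406
AUC_0→∞ (oral solution) = 2590.4 + 322.406 = 2912.806 µg/L·h
F = (AUC_ev/D_ev)/(AUC_iv/D_iv) = (2912.806/375)/(3240/250) = 7.76748/12.96 = 0.5993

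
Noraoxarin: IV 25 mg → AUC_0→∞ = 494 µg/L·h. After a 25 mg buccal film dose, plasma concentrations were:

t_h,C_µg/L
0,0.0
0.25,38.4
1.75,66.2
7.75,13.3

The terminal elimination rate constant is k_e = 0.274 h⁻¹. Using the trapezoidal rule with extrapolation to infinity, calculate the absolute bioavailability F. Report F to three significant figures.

F = 0.750

Trapezoidal AUC_0→7.75 (buccal film):
  [0→0.25]: (0.0+38.4)/2 × 0.25 = 4.8
  [0.25→1.75]: (38.4+66.2)/2 × 1.5 = 78.45
  [1.75→7.75]: (66.2+13.3)/2 × 6 = 238.5
  Sum = 321.75 µg/L·h
Tail: C_last/k_e = 13.3/0.274 = 48.540
AUC_0→∞ (buccal film) = 321.75 + 48.540 = 370.29 µg/L·h
F = (AUC_ev/D_ev)/(AUC_iv/D_iv) = (370.29/25)/(494/25) = 14.8116/19.76 = 0.7496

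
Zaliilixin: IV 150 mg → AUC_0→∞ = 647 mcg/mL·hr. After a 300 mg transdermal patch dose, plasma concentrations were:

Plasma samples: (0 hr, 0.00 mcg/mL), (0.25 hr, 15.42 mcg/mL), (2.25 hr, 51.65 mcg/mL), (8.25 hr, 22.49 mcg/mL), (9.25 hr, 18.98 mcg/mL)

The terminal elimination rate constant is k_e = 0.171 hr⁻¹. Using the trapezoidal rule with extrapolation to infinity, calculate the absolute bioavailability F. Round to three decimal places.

F = 0.327

Trapezoidal AUC_0→9.25 (transdermal patch):
  [0→0.25]: (0.00+15.42)/2 × 0.25 = 1.9275
  [0.25→2.25]: (15.42+51.65)/2 × 2 = 67.07
  [2.25→8.25]: (51.65+22.49)/2 × 6 = 222.42
  [8.25→9.25]: (22.49+18.98)/2 × 1 = 20.735
  Sum = 312.1525 mcg/mL·hr
Tail: C_last/k_e = 18.98/0.171 = 110.994
AUC_0→∞ (transdermal patch) = 312.1525 + 110.994 = 423.1465 mcg/mL·hr
F = (AUC_ev/D_ev)/(AUC_iv/D_iv) = (423.1465/300)/(647/150) = 1.41049/4.31333 = 0.3270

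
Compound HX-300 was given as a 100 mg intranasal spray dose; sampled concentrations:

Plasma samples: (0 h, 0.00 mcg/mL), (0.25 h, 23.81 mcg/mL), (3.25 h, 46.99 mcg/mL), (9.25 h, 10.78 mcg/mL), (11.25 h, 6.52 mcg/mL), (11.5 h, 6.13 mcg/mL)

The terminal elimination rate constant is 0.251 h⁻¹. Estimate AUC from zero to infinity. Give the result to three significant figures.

AUC = 326 mcg/mL·h

Trapezoidal AUC_0→11.5:
  [0→0.25]: (0.00+23.81)/2 × 0.25 = 2.97625
  [0.25→3.25]: (23.81+46.99)/2 × 3 = 106.2
  [3.25→9.25]: (46.99+10.78)/2 × 6 = 173.31
  [9.25→11.25]: (10.78+6.52)/2 × 2 = 17.3
  [11.25→11.5]: (6.52+6.13)/2 × 0.25 = 1.58125
  Sum = 301.3675 mcg/mL·h
Extrapolated tail: C_last / k_e = 6.13 / 0.251 = 24.422
AUC_0→∞ = 301.3675 + 24.422 = 325.7895 mcg/mL·h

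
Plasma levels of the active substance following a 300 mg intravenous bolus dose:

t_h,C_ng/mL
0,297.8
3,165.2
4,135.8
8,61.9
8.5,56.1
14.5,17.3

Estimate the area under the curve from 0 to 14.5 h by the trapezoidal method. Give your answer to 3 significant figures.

Trapezoidal AUC_0→14.5:
  [0→3]: (297.8+165.2)/2 × 3 = 694.5
  [3→4]: (165.2+135.8)/2 × 1 = 150.5
  [4→8]: (135.8+61.9)/2 × 4 = 395.4
  [8→8.5]: (61.9+56.1)/2 × 0.5 = 29.5
  [8.5→14.5]: (56.1+17.3)/2 × 6 = 220.2
  Sum = 1490.1 ng/mL·h

AUC = 1490 ng/mL·h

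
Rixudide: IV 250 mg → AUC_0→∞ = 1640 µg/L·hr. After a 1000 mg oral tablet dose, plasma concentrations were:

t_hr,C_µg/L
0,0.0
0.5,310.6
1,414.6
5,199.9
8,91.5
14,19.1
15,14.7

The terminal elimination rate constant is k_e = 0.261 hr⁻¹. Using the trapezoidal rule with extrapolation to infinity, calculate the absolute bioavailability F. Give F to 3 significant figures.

Trapezoidal AUC_0→15 (oral tablet):
  [0→0.5]: (0.0+310.6)/2 × 0.5 = 77.65
  [0.5→1]: (310.6+414.6)/2 × 0.5 = 181.3
  [1→5]: (414.6+199.9)/2 × 4 = 1229.0
  [5→8]: (199.9+91.5)/2 × 3 = 437.1
  [8→14]: (91.5+19.1)/2 × 6 = 331.8
  [14→15]: (19.1+14.7)/2 × 1 = 16.9
  Sum = 2273.75 µg/L·hr
Tail: C_last/k_e = 14.7/0.261 = 56.322
AUC_0→∞ (oral tablet) = 2273.75 + 56.322 = 2330.072 µg/L·hr
F = (AUC_ev/D_ev)/(AUC_iv/D_iv) = (2330.072/1000)/(1640/250) = 2.330072/6.56 = 0.3552

F = 0.355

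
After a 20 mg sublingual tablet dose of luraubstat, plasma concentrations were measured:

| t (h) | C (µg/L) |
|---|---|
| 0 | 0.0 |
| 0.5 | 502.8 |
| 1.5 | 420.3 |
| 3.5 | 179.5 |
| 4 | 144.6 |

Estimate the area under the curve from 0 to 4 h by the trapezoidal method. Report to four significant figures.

Trapezoidal AUC_0→4:
  [0→0.5]: (0.0+502.8)/2 × 0.5 = 125.7
  [0.5→1.5]: (502.8+420.3)/2 × 1 = 461.55
  [1.5→3.5]: (420.3+179.5)/2 × 2 = 599.8
  [3.5→4]: (179.5+144.6)/2 × 0.5 = 81.025
  Sum = 1268.075 µg/L·h

AUC = 1268 µg/L·h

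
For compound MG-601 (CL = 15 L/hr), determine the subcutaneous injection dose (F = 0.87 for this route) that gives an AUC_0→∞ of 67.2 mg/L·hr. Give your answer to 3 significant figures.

Dose = 1160 mg

Dose = CL × AUC_0→∞ / F
     = 15 × 67.2 / 0.87 = 1158.62 mg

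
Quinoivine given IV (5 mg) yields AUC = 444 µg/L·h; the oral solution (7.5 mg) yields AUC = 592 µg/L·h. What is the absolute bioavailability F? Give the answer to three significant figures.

F = 0.889

F = (AUC_ev / D_ev) / (AUC_iv / D_iv)
  = (592/7.5) / (444/5)
  = 78.9333 / 88.8 = 0.8889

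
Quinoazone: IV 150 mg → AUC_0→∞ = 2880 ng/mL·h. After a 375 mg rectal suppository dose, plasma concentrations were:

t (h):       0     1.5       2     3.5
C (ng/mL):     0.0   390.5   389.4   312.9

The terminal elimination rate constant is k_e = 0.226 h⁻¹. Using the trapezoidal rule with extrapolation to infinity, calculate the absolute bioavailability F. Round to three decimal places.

F = 0.333

Trapezoidal AUC_0→3.5 (rectal suppository):
  [0→1.5]: (0.0+390.5)/2 × 1.5 = 292.875
  [1.5→2]: (390.5+389.4)/2 × 0.5 = 194.975
  [2→3.5]: (389.4+312.9)/2 × 1.5 = 526.725
  Sum = 1014.575 ng/mL·h
Tail: C_last/k_e = 312.9/0.226 = 1384.513
AUC_0→∞ (rectal suppository) = 1014.575 + 1384.513 = 2399.088 ng/mL·h
F = (AUC_ev/D_ev)/(AUC_iv/D_iv) = (2399.088/375)/(2880/150) = 6.397568/19.2 = 0.3332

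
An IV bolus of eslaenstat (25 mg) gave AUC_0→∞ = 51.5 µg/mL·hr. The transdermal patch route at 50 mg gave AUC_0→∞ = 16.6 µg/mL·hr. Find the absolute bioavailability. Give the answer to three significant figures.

F = (AUC_ev / D_ev) / (AUC_iv / D_iv)
  = (16.6/50) / (51.5/25)
  = 0.332 / 2.06 = 0.1612

F = 0.161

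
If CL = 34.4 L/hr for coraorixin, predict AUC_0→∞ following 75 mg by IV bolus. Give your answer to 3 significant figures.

AUC_0→∞ = Dose_iv / CL
        = 75 / 34.4 = 2.18023 mg/L·hr

AUC = 2.18 mg/L·hr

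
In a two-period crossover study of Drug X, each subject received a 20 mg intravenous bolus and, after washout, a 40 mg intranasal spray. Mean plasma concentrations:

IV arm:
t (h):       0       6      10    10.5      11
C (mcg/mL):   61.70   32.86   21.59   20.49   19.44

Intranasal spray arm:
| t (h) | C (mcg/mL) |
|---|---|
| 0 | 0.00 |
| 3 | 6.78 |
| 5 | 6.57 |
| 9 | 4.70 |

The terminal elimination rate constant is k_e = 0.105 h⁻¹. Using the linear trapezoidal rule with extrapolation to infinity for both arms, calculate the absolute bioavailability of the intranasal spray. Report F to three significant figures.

Trapezoidal AUC_0→11 (IV):
  [0→6]: (61.70+32.86)/2 × 6 = 283.68
  [6→10]: (32.86+21.59)/2 × 4 = 108.9
  [10→10.5]: (21.59+20.49)/2 × 0.5 = 10.52
  [10.5→11]: (20.49+19.44)/2 × 0.5 = 9.9825
  Sum = 413.0825 mcg/mL·h
IV tail: 19.44/0.105 = 185.143; AUC_iv,0→∞ = 413.0825 + 185.143 = 598.2255 mcg/mL·h
Trapezoidal AUC_0→9 (intranasal spray):
  [0→3]: (0.00+6.78)/2 × 3 = 10.17
  [3→5]: (6.78+6.57)/2 × 2 = 13.35
  [5→9]: (6.57+4.70)/2 × 4 = 22.54
  Sum = 46.06 mcg/mL·h
intranasal spray tail: 4.70/0.105 = 44.762; AUC_ev,0→∞ = 46.06 + 44.762 = 90.822 mcg/mL·h
F = (AUC_ev/D_ev)/(AUC_iv/D_iv) = (90.822/40)/(598.2255/20) = 2.27055/29.911275 = 0.0759

F = 0.0759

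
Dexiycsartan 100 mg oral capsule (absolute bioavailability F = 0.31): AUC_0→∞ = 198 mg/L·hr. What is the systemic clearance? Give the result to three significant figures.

CL = F × Dose / AUC_0→∞
   = 0.31 × 100 / 198 = 0.156566 L/hr

CL = 0.157 L/hr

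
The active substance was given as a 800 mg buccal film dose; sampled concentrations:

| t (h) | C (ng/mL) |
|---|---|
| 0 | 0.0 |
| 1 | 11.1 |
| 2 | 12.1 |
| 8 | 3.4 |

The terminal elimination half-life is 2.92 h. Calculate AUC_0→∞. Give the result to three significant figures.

Trapezoidal AUC_0→8:
  [0→1]: (0.0+11.1)/2 × 1 = 5.55
  [1→2]: (11.1+12.1)/2 × 1 = 11.6
  [2→8]: (12.1+3.4)/2 × 6 = 46.5
  Sum = 63.65 ng/mL·h
k_e = ln2 / t½ = 0.693147 / 2.92 = 0.2374 h^-1
Extrapolated tail: C_last / k_e = 3.4 / 0.2374 = 14.322
AUC_0→∞ = 63.65 + 14.322 = 77.972 ng/mL·h

AUC = 78.0 ng/mL·h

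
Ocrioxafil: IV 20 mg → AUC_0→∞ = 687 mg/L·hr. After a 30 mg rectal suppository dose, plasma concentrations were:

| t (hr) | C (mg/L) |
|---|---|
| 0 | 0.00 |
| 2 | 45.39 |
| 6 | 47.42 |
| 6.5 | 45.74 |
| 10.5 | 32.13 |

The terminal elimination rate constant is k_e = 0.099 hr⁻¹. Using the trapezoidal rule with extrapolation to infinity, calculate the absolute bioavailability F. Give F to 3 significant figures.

F = 0.713

Trapezoidal AUC_0→10.5 (rectal suppository):
  [0→2]: (0.00+45.39)/2 × 2 = 45.39
  [2→6]: (45.39+47.42)/2 × 4 = 185.62
  [6→6.5]: (47.42+45.74)/2 × 0.5 = 23.29
  [6.5→10.5]: (45.74+32.13)/2 × 4 = 155.74
  Sum = 410.04 mg/L·hr
Tail: C_last/k_e = 32.13/0.099 = 324.545
AUC_0→∞ (rectal suppository) = 410.04 + 324.545 = 734.585 mg/L·hr
F = (AUC_ev/D_ev)/(AUC_iv/D_iv) = (734.585/30)/(687/20) = 24.4862/34.35 = 0.7128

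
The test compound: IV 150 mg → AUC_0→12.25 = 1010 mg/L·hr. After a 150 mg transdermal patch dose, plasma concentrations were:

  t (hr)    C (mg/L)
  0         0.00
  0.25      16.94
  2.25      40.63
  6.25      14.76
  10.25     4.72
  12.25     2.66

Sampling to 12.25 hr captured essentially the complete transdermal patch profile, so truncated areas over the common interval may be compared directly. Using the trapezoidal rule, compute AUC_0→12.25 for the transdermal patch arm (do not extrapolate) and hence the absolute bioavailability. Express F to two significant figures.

Trapezoidal AUC_0→12.25 (transdermal patch):
  [0→0.25]: (0.00+16.94)/2 × 0.25 = 2.1175
  [0.25→2.25]: (16.94+40.63)/2 × 2 = 57.57
  [2.25→6.25]: (40.63+14.76)/2 × 4 = 110.78
  [6.25→10.25]: (14.76+4.72)/2 × 4 = 38.96
  [10.25→12.25]: (4.72+2.66)/2 × 2 = 7.38
  Sum = 216.8075 mg/L·hr
F = (AUC_ev/D_ev)/(AUC_iv/D_iv) = (216.8075/150)/(1010/150) = 1.44538/6.73333 = 0.2147

F = 0.21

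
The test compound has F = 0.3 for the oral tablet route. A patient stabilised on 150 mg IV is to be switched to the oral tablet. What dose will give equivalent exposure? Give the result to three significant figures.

For equal systemic exposure: F × D_ev = D_iv
D_ev = D_iv / F = 150 / 0.3 = 500 mg

D_oral = 500 mg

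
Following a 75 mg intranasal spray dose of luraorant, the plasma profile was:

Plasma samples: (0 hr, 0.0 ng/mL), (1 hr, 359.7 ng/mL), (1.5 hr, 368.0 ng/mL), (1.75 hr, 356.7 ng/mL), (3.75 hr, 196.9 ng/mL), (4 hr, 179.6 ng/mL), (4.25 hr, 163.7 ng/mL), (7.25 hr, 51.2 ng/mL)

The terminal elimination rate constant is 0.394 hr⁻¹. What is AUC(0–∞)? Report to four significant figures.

AUC = 1548 ng/mL·hr

Trapezoidal AUC_0→7.25:
  [0→1]: (0.0+359.7)/2 × 1 = 179.85
  [1→1.5]: (359.7+368.0)/2 × 0.5 = 181.925
  [1.5→1.75]: (368.0+356.7)/2 × 0.25 = 90.5875
  [1.75→3.75]: (356.7+196.9)/2 × 2 = 553.6
  [3.75→4]: (196.9+179.6)/2 × 0.25 = 47.0625
  [4→4.25]: (179.6+163.7)/2 × 0.25 = 42.9125
  [4.25→7.25]: (163.7+51.2)/2 × 3 = 322.35
  Sum = 1418.2875 ng/mL·hr
Extrapolated tail: C_last / k_e = 51.2 / 0.394 = 129.949
AUC_0→∞ = 1418.2875 + 129.949 = 1548.2365 ng/mL·hr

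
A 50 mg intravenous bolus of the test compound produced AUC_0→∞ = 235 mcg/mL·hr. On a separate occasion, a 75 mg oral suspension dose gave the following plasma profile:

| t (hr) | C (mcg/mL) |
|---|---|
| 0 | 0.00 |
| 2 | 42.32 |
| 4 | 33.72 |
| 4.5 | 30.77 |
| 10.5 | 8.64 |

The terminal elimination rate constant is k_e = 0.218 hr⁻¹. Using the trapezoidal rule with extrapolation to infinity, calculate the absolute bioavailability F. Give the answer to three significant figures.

Trapezoidal AUC_0→10.5 (oral suspension):
  [0→2]: (0.00+42.32)/2 × 2 = 42.32
  [2→4]: (42.32+33.72)/2 × 2 = 76.04
  [4→4.5]: (33.72+30.77)/2 × 0.5 = 16.1225
  [4.5→10.5]: (30.77+8.64)/2 × 6 = 118.23
  Sum = 252.7125 mcg/mL·hr
Tail: C_last/k_e = 8.64/0.218 = 39.633
AUC_0→∞ (oral suspension) = 252.7125 + 39.633 = 292.3455 mcg/mL·hr
F = (AUC_ev/D_ev)/(AUC_iv/D_iv) = (292.3455/75)/(235/50) = 3.89794/4.7 = 0.8293

F = 0.829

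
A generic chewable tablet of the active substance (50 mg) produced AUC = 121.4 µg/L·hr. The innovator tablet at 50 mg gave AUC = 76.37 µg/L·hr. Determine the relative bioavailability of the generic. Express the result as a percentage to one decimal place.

F_rel = 159.0%

F_rel = (AUC_test/D_test) / (AUC_ref/D_ref)
      = (121.4/50) / (76.37/50)
      = 2.428 / 1.5274 = 1.5896 = 158.96%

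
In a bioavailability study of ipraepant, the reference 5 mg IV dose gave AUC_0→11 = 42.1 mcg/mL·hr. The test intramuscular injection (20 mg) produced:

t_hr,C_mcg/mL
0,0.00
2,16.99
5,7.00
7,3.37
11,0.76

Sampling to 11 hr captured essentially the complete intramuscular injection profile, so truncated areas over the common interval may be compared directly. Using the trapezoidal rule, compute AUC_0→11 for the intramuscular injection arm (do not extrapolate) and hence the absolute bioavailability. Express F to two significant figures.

F = 0.43

Trapezoidal AUC_0→11 (intramuscular injection):
  [0→2]: (0.00+16.99)/2 × 2 = 16.99
  [2→5]: (16.99+7.00)/2 × 3 = 35.985
  [5→7]: (7.00+3.37)/2 × 2 = 10.37
  [7→11]: (3.37+0.76)/2 × 4 = 8.26
  Sum = 71.605 mcg/mL·hr
F = (AUC_ev/D_ev)/(AUC_iv/D_iv) = (71.605/20)/(42.1/5) = 3.58025/8.42 = 0.4252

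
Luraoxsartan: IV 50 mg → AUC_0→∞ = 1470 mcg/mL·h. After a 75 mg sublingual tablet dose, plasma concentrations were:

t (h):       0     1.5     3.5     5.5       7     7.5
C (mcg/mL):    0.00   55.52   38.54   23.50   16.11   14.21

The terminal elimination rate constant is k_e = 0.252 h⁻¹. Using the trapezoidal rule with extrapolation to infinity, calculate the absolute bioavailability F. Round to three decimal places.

F = 0.132

Trapezoidal AUC_0→7.5 (sublingual tablet):
  [0→1.5]: (0.00+55.52)/2 × 1.5 = 41.64
  [1.5→3.5]: (55.52+38.54)/2 × 2 = 94.06
  [3.5→5.5]: (38.54+23.50)/2 × 2 = 62.04
  [5.5→7]: (23.50+16.11)/2 × 1.5 = 29.7075
  [7→7.5]: (16.11+14.21)/2 × 0.5 = 7.58
  Sum = 235.0275 mcg/mL·h
Tail: C_last/k_e = 14.21/0.252 = 56.389
AUC_0→∞ (sublingual tablet) = 235.0275 + 56.389 = 291.4165 mcg/mL·h
F = (AUC_ev/D_ev)/(AUC_iv/D_iv) = (291.4165/75)/(1470/50) = 3.88555/29.4 = 0.1322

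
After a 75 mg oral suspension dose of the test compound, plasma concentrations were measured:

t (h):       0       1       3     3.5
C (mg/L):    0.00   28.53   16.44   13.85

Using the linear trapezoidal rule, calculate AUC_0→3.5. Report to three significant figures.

Trapezoidal AUC_0→3.5:
  [0→1]: (0.00+28.53)/2 × 1 = 14.265
  [1→3]: (28.53+16.44)/2 × 2 = 44.97
  [3→3.5]: (16.44+13.85)/2 × 0.5 = 7.5725
  Sum = 66.8075 mg/L·h

AUC = 66.8 mg/L·h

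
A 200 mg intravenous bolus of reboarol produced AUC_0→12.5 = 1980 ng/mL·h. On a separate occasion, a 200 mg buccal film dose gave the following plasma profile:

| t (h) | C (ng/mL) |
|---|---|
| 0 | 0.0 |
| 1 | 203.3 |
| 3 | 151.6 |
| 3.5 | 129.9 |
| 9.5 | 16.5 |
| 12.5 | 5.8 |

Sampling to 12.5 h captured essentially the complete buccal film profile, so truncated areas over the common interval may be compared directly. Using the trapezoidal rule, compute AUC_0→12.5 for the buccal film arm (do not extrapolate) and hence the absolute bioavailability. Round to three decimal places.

F = 0.505

Trapezoidal AUC_0→12.5 (buccal film):
  [0→1]: (0.0+203.3)/2 × 1 = 101.65
  [1→3]: (203.3+151.6)/2 × 2 = 354.9
  [3→3.5]: (151.6+129.9)/2 × 0.5 = 70.375
  [3.5→9.5]: (129.9+16.5)/2 × 6 = 439.2
  [9.5→12.5]: (16.5+5.8)/2 × 3 = 33.45
  Sum = 999.575 ng/mL·h
F = (AUC_ev/D_ev)/(AUC_iv/D_iv) = (999.575/200)/(1980/200) = 4.997875/9.9 = 0.5048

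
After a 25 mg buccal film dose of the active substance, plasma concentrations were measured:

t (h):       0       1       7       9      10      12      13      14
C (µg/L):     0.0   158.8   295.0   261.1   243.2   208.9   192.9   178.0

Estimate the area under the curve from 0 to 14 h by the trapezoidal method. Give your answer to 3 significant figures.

Trapezoidal AUC_0→14:
  [0→1]: (0.0+158.8)/2 × 1 = 79.4
  [1→7]: (158.8+295.0)/2 × 6 = 1361.4
  [7→9]: (295.0+261.1)/2 × 2 = 556.1
  [9→10]: (261.1+243.2)/2 × 1 = 252.15
  [10→12]: (243.2+208.9)/2 × 2 = 452.1
  [12→13]: (208.9+192.9)/2 × 1 = 200.9
  [13→14]: (192.9+178.0)/2 × 1 = 185.45
  Sum = 3087.5 µg/L·h

AUC = 3090 µg/L·h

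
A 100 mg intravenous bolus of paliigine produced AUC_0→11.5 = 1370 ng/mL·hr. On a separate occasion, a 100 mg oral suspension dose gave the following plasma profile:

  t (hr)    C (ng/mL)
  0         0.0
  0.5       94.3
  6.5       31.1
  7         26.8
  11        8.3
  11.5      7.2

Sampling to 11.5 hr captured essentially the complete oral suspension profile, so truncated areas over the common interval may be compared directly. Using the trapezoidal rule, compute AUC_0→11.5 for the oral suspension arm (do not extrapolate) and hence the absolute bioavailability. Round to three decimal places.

F = 0.356

Trapezoidal AUC_0→11.5 (oral suspension):
  [0→0.5]: (0.0+94.3)/2 × 0.5 = 23.575
  [0.5→6.5]: (94.3+31.1)/2 × 6 = 376.2
  [6.5→7]: (31.1+26.8)/2 × 0.5 = 14.475
  [7→11]: (26.8+8.3)/2 × 4 = 70.2
  [11→11.5]: (8.3+7.2)/2 × 0.5 = 3.875
  Sum = 488.325 ng/mL·hr
F = (AUC_ev/D_ev)/(AUC_iv/D_iv) = (488.325/100)/(1370/100) = 4.88325/13.7 = 0.3564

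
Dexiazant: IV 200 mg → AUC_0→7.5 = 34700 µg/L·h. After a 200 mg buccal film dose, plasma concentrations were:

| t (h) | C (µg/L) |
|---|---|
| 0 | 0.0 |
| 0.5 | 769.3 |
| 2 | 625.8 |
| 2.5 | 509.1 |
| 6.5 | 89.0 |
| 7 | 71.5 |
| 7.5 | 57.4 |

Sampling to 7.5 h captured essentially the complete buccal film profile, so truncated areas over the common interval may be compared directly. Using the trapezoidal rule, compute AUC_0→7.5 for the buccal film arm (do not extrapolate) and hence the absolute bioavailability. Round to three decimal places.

F = 0.080

Trapezoidal AUC_0→7.5 (buccal film):
  [0→0.5]: (0.0+769.3)/2 × 0.5 = 192.325
  [0.5→2]: (769.3+625.8)/2 × 1.5 = 1046.325
  [2→2.5]: (625.8+509.1)/2 × 0.5 = 283.725
  [2.5→6.5]: (509.1+89.0)/2 × 4 = 1196.2
  [6.5→7]: (89.0+71.5)/2 × 0.5 = 40.125
  [7→7.5]: (71.5+57.4)/2 × 0.5 = 32.225
  Sum = 2790.925 µg/L·h
F = (AUC_ev/D_ev)/(AUC_iv/D_iv) = (2790.925/200)/(34700/200) = 13.954625/173.5 = 0.0804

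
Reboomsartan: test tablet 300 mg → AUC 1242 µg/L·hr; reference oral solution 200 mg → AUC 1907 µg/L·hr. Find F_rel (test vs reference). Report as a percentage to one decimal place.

F_rel = 43.4%

F_rel = (AUC_test/D_test) / (AUC_ref/D_ref)
      = (1242/300) / (1907/200)
      = 4.14 / 9.535 = 0.4342 = 43.42%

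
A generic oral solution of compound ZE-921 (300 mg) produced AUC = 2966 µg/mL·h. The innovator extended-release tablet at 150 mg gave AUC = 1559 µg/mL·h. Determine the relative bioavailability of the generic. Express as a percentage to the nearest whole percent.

F_rel = (AUC_test/D_test) / (AUC_ref/D_ref)
      = (2966/300) / (1559/150)
      = 9.88667 / 10.3933 = 0.9513 = 95.13%

F_rel = 95%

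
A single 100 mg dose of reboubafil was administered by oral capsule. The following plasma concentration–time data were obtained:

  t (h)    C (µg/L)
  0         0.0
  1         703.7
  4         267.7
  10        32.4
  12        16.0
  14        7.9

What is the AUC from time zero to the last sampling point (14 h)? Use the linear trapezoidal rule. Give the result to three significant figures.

Trapezoidal AUC_0→14:
  [0→1]: (0.0+703.7)/2 × 1 = 351.85
  [1→4]: (703.7+267.7)/2 × 3 = 1457.1
  [4→10]: (267.7+32.4)/2 × 6 = 900.3
  [10→12]: (32.4+16.0)/2 × 2 = 48.4
  [12→14]: (16.0+7.9)/2 × 2 = 23.9
  Sum = 2781.55 µg/L·h

AUC = 2780 µg/L·h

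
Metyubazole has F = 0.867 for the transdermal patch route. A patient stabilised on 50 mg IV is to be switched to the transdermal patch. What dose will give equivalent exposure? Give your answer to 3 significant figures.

D_transdermal = 57.7 mg

For equal systemic exposure: F × D_ev = D_iv
D_ev = D_iv / F = 50 / 0.867 = 57.6701 mg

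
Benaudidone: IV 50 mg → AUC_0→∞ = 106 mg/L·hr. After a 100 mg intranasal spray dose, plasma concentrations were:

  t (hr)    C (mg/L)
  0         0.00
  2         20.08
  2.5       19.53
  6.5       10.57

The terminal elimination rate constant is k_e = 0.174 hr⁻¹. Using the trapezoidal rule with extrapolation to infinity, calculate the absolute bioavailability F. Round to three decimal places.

F = 0.712

Trapezoidal AUC_0→6.5 (intranasal spray):
  [0→2]: (0.00+20.08)/2 × 2 = 20.08
  [2→2.5]: (20.08+19.53)/2 × 0.5 = 9.9025
  [2.5→6.5]: (19.53+10.57)/2 × 4 = 60.2
  Sum = 90.1825 mg/L·hr
Tail: C_last/k_e = 10.57/0.174 = 60.747
AUC_0→∞ (intranasal spray) = 90.1825 + 60.747 = 150.9295 mg/L·hr
F = (AUC_ev/D_ev)/(AUC_iv/D_iv) = (150.9295/100)/(106/50) = 1.509295/2.12 = 0.7119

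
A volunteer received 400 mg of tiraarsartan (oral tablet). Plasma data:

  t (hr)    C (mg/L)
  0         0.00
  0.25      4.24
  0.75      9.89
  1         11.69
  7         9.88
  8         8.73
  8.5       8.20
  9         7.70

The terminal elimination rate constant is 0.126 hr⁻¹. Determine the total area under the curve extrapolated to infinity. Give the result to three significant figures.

AUC = 150 mg/L·hr

Trapezoidal AUC_0→9:
  [0→0.25]: (0.00+4.24)/2 × 0.25 = 0.53
  [0.25→0.75]: (4.24+9.89)/2 × 0.5 = 3.5325
  [0.75→1]: (9.89+11.69)/2 × 0.25 = 2.6975
  [1→7]: (11.69+9.88)/2 × 6 = 64.71
  [7→8]: (9.88+8.73)/2 × 1 = 9.305
  [8→8.5]: (8.73+8.20)/2 × 0.5 = 4.2325
  [8.5→9]: (8.20+7.70)/2 × 0.5 = 3.975
  Sum = 88.9825 mg/L·hr
Extrapolated tail: C_last / k_e = 7.70 / 0.126 = 61.111
AUC_0→∞ = 88.9825 + 61.111 = 150.0935 mg/L·hr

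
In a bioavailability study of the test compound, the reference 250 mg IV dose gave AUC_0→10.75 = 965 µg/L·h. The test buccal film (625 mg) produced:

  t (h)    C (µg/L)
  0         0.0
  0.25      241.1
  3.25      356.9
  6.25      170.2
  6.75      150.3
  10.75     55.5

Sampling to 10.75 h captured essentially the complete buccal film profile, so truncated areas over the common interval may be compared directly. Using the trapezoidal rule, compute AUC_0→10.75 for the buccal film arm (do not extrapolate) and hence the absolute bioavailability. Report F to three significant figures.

Trapezoidal AUC_0→10.75 (buccal film):
  [0→0.25]: (0.0+241.1)/2 × 0.25 = 30.1375
  [0.25→3.25]: (241.1+356.9)/2 × 3 = 897.0
  [3.25→6.25]: (356.9+170.2)/2 × 3 = 790.65
  [6.25→6.75]: (170.2+150.3)/2 × 0.5 = 80.125
  [6.75→10.75]: (150.3+55.5)/2 × 4 = 411.6
  Sum = 2209.5125 µg/L·h
F = (AUC_ev/D_ev)/(AUC_iv/D_iv) = (2209.5125/625)/(965/250) = 3.53522/3.86 = 0.9159

F = 0.916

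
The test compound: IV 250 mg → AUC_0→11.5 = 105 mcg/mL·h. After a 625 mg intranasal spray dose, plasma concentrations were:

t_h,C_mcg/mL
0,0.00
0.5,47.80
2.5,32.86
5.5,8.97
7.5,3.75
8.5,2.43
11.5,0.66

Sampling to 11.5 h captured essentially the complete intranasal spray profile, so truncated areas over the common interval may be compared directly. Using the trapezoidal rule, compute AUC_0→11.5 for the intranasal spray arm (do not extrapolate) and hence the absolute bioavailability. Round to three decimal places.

F = 0.670

Trapezoidal AUC_0→11.5 (intranasal spray):
  [0→0.5]: (0.00+47.80)/2 × 0.5 = 11.95
  [0.5→2.5]: (47.80+32.86)/2 × 2 = 80.66
  [2.5→5.5]: (32.86+8.97)/2 × 3 = 62.745
  [5.5→7.5]: (8.97+3.75)/2 × 2 = 12.72
  [7.5→8.5]: (3.75+2.43)/2 × 1 = 3.09
  [8.5→11.5]: (2.43+0.66)/2 × 3 = 4.635
  Sum = 175.8 mcg/mL·h
F = (AUC_ev/D_ev)/(AUC_iv/D_iv) = (175.8/625)/(105/250) = 0.28128/0.42 = 0.6697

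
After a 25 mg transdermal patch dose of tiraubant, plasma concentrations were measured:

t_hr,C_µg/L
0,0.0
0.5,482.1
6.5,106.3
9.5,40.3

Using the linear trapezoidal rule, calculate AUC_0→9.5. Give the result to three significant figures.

AUC = 2110 µg/L·hr

Trapezoidal AUC_0→9.5:
  [0→0.5]: (0.0+482.1)/2 × 0.5 = 120.525
  [0.5→6.5]: (482.1+106.3)/2 × 6 = 1765.2
  [6.5→9.5]: (106.3+40.3)/2 × 3 = 219.9
  Sum = 2105.625 µg/L·hr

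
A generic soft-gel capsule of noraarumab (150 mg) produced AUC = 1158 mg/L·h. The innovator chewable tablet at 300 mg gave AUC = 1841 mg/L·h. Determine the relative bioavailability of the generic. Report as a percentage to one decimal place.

F_rel = 125.8%

F_rel = (AUC_test/D_test) / (AUC_ref/D_ref)
      = (1158/150) / (1841/300)
      = 7.72 / 6.13667 = 1.2580 = 125.80%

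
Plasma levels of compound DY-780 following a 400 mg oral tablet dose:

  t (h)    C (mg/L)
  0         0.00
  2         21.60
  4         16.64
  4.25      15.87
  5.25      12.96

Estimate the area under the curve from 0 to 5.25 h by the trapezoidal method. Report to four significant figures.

Trapezoidal AUC_0→5.25:
  [0→2]: (0.00+21.60)/2 × 2 = 21.6
  [2→4]: (21.60+16.64)/2 × 2 = 38.24
  [4→4.25]: (16.64+15.87)/2 × 0.25 = 4.06375
  [4.25→5.25]: (15.87+12.96)/2 × 1 = 14.415
  Sum = 78.31875 mg/L·h

AUC = 78.32 mg/L·h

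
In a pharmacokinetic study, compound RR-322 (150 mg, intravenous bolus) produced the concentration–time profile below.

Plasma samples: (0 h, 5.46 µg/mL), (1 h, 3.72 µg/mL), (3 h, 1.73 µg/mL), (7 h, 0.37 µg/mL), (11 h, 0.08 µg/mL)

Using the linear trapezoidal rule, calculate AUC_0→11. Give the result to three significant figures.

AUC = 15.1 µg/mL·h

Trapezoidal AUC_0→11:
  [0→1]: (5.46+3.72)/2 × 1 = 4.59
  [1→3]: (3.72+1.73)/2 × 2 = 5.45
  [3→7]: (1.73+0.37)/2 × 4 = 4.2
  [7→11]: (0.37+0.08)/2 × 4 = 0.9
  Sum = 15.14 µg/mL·h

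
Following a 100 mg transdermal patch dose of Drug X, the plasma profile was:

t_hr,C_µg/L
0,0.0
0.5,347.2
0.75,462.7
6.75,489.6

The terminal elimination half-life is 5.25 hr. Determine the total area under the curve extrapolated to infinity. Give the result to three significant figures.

Trapezoidal AUC_0→6.75:
  [0→0.5]: (0.0+347.2)/2 × 0.5 = 86.8
  [0.5→0.75]: (347.2+462.7)/2 × 0.25 = 101.2375
  [0.75→6.75]: (462.7+489.6)/2 × 6 = 2856.9
  Sum = 3044.9375 µg/L·hr
k_e = ln2 / t½ = 0.693147 / 5.25 = 0.1320 hr^-1
Extrapolated tail: C_last / k_e = 489.6 / 0.132 = 3709.091
AUC_0→∞ = 3044.9375 + 3709.091 = 6754.0285 µg/L·hr

AUC = 6750 µg/L·hr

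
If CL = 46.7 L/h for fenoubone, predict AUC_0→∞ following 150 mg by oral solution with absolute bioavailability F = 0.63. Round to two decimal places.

AUC_0→∞ = F × Dose / CL
        = 0.63 × 150 / 46.7 = 2.02355 mg/L·h

AUC = 2.02 mg/L·h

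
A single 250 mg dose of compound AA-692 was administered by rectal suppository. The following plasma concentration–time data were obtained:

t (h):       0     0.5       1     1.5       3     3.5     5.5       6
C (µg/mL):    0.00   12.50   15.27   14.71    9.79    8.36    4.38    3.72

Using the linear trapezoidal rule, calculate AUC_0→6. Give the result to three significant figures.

AUC = 55.2 µg/mL·h

Trapezoidal AUC_0→6:
  [0→0.5]: (0.00+12.50)/2 × 0.5 = 3.125
  [0.5→1]: (12.50+15.27)/2 × 0.5 = 6.9425
  [1→1.5]: (15.27+14.71)/2 × 0.5 = 7.495
  [1.5→3]: (14.71+9.79)/2 × 1.5 = 18.375
  [3→3.5]: (9.79+8.36)/2 × 0.5 = 4.5375
  [3.5→5.5]: (8.36+4.38)/2 × 2 = 12.74
  [5.5→6]: (4.38+3.72)/2 × 0.5 = 2.025
  Sum = 55.24 µg/mL·h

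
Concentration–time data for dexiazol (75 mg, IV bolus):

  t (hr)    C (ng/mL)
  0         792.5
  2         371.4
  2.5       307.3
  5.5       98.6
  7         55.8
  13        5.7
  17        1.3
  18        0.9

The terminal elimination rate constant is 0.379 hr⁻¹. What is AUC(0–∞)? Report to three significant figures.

Trapezoidal AUC_0→18:
  [0→2]: (792.5+371.4)/2 × 2 = 1163.9
  [2→2.5]: (371.4+307.3)/2 × 0.5 = 169.675
  [2.5→5.5]: (307.3+98.6)/2 × 3 = 608.85
  [5.5→7]: (98.6+55.8)/2 × 1.5 = 115.8
  [7→13]: (55.8+5.7)/2 × 6 = 184.5
  [13→17]: (5.7+1.3)/2 × 4 = 14.0
  [17→18]: (1.3+0.9)/2 × 1 = 1.1
  Sum = 2257.825 ng/mL·hr
Extrapolated tail: C_last / k_e = 0.9 / 0.379 = 2.375
AUC_0→∞ = 2257.825 + 2.375 = 2260.2 ng/mL·hr

AUC = 2260 ng/mL·hr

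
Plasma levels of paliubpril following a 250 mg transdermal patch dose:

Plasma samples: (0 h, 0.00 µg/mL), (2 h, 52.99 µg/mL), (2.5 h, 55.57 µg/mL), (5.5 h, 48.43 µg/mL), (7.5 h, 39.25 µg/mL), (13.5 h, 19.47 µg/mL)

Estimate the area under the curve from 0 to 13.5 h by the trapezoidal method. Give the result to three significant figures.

Trapezoidal AUC_0→13.5:
  [0→2]: (0.00+52.99)/2 × 2 = 52.99
  [2→2.5]: (52.99+55.57)/2 × 0.5 = 27.14
  [2.5→5.5]: (55.57+48.43)/2 × 3 = 156.0
  [5.5→7.5]: (48.43+39.25)/2 × 2 = 87.68
  [7.5→13.5]: (39.25+19.47)/2 × 6 = 176.16
  Sum = 499.97 µg/mL·h

AUC = 500 µg/mL·h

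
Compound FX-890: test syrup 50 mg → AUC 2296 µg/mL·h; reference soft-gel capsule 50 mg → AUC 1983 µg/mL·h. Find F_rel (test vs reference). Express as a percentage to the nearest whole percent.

F_rel = 116%

F_rel = (AUC_test/D_test) / (AUC_ref/D_ref)
      = (2296/50) / (1983/50)
      = 45.92 / 39.66 = 1.1578 = 115.78%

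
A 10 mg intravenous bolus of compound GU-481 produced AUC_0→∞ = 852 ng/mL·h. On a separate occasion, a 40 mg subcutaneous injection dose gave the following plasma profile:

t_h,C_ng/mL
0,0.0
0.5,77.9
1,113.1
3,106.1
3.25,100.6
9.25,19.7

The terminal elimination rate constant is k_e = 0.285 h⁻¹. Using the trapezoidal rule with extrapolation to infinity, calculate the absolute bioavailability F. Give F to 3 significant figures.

Trapezoidal AUC_0→9.25 (subcutaneous injection):
  [0→0.5]: (0.0+77.9)/2 × 0.5 = 19.475
  [0.5→1]: (77.9+113.1)/2 × 0.5 = 47.75
  [1→3]: (113.1+106.1)/2 × 2 = 219.2
  [3→3.25]: (106.1+100.6)/2 × 0.25 = 25.8375
  [3.25→9.25]: (100.6+19.7)/2 × 6 = 360.9
  Sum = 673.1625 ng/mL·h
Tail: C_last/k_e = 19.7/0.285 = 69.123
AUC_0→∞ (subcutaneous injection) = 673.1625 + 69.123 = 742.2855 ng/mL·h
F = (AUC_ev/D_ev)/(AUC_iv/D_iv) = (742.2855/40)/(852/10) = 18.5571/85.2 = 0.2178

F = 0.218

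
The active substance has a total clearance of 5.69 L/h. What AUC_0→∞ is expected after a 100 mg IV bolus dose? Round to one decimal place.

AUC_0→∞ = Dose_iv / CL
        = 100 / 5.69 = 17.5747 mg/L·h

AUC = 17.6 mg/L·h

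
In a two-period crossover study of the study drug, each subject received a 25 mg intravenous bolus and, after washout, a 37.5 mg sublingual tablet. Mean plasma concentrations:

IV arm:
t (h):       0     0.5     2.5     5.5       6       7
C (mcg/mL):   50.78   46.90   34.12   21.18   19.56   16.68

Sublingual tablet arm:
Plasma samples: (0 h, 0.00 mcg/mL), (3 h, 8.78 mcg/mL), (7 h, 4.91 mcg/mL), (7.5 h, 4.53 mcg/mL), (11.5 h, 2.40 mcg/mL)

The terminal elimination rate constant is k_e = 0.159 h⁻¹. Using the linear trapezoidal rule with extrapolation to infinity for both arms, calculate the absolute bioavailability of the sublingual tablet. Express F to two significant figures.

F = 0.15

Trapezoidal AUC_0→7 (IV):
  [0→0.5]: (50.78+46.90)/2 × 0.5 = 24.42
  [0.5→2.5]: (46.90+34.12)/2 × 2 = 81.02
  [2.5→5.5]: (34.12+21.18)/2 × 3 = 82.95
  [5.5→6]: (21.18+19.56)/2 × 0.5 = 10.185
  [6→7]: (19.56+16.68)/2 × 1 = 18.12
  Sum = 216.695 mcg/mL·h
IV tail: 16.68/0.159 = 104.906; AUC_iv,0→∞ = 216.695 + 104.906 = 321.601 mcg/mL·h
Trapezoidal AUC_0→11.5 (sublingual tablet):
  [0→3]: (0.00+8.78)/2 × 3 = 13.17
  [3→7]: (8.78+4.91)/2 × 4 = 27.38
  [7→7.5]: (4.91+4.53)/2 × 0.5 = 2.36
  [7.5→11.5]: (4.53+2.40)/2 × 4 = 13.86
  Sum = 56.77 mcg/mL·h
sublingual tablet tail: 2.40/0.159 = 15.094; AUC_ev,0→∞ = 56.77 + 15.094 = 71.864 mcg/mL·h
F = (AUC_ev/D_ev)/(AUC_iv/D_iv) = (71.864/37.5)/(321.601/25) = 1.91637/12.86404 = 0.1490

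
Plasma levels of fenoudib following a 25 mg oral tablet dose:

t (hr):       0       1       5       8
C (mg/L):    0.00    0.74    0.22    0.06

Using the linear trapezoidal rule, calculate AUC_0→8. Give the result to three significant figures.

AUC = 2.71 mg/L·hr

Trapezoidal AUC_0→8:
  [0→1]: (0.00+0.74)/2 × 1 = 0.37
  [1→5]: (0.74+0.22)/2 × 4 = 1.92
  [5→8]: (0.22+0.06)/2 × 3 = 0.42
  Sum = 2.71 mg/L·hr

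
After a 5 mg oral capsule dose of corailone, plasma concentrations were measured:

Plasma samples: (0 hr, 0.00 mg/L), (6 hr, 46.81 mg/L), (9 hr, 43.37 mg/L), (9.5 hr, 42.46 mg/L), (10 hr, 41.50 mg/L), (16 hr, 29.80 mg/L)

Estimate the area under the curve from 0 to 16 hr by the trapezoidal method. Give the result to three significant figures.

AUC = 532 mg/L·hr

Trapezoidal AUC_0→16:
  [0→6]: (0.00+46.81)/2 × 6 = 140.43
  [6→9]: (46.81+43.37)/2 × 3 = 135.27
  [9→9.5]: (43.37+42.46)/2 × 0.5 = 21.4575
  [9.5→10]: (42.46+41.50)/2 × 0.5 = 20.99
  [10→16]: (41.50+29.80)/2 × 6 = 213.9
  Sum = 532.0475 mg/L·hr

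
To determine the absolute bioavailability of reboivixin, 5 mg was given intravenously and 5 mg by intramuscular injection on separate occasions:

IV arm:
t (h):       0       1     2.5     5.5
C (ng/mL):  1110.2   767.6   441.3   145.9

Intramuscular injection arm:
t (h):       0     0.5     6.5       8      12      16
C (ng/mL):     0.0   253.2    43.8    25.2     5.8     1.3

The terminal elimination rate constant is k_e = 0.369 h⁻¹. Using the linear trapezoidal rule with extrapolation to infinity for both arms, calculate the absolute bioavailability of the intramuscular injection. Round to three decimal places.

Trapezoidal AUC_0→5.5 (IV):
  [0→1]: (1110.2+767.6)/2 × 1 = 938.9
  [1→2.5]: (767.6+441.3)/2 × 1.5 = 906.675
  [2.5→5.5]: (441.3+145.9)/2 × 3 = 880.8
  Sum = 2726.375 ng/mL·h
IV tail: 145.9/0.369 = 395.393; AUC_iv,0→∞ = 2726.375 + 395.393 = 3121.768 ng/mL·h
Trapezoidal AUC_0→16 (intramuscular injection):
  [0→0.5]: (0.0+253.2)/2 × 0.5 = 63.3
  [0.5→6.5]: (253.2+43.8)/2 × 6 = 891.0
  [6.5→8]: (43.8+25.2)/2 × 1.5 = 51.75
  [8→12]: (25.2+5.8)/2 × 4 = 62.0
  [12→16]: (5.8+1.3)/2 × 4 = 14.2
  Sum = 1082.25 ng/mL·h
intramuscular injection tail: 1.3/0.369 = 3.523; AUC_ev,0→∞ = 1082.25 + 3.523 = 1085.773 ng/mL·h
F = (AUC_ev/D_ev)/(AUC_iv/D_iv) = (1085.773/5)/(3121.768/5) = 217.1546/624.3536 = 0.3478

F = 0.348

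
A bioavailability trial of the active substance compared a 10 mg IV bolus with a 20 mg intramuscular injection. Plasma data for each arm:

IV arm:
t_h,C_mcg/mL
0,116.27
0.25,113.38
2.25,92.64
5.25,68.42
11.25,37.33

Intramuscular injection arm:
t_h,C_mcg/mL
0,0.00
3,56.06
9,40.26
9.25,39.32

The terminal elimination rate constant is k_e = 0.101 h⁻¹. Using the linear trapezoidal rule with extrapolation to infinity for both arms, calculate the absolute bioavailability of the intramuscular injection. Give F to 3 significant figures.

F = 0.332

Trapezoidal AUC_0→11.25 (IV):
  [0→0.25]: (116.27+113.38)/2 × 0.25 = 28.70625
  [0.25→2.25]: (113.38+92.64)/2 × 2 = 206.02
  [2.25→5.25]: (92.64+68.42)/2 × 3 = 241.59
  [5.25→11.25]: (68.42+37.33)/2 × 6 = 317.25
  Sum = 793.56625 mcg/mL·h
IV tail: 37.33/0.101 = 369.604; AUC_iv,0→∞ = 793.56625 + 369.604 = 1163.17025 mcg/mL·h
Trapezoidal AUC_0→9.25 (intramuscular injection):
  [0→3]: (0.00+56.06)/2 × 3 = 84.09
  [3→9]: (56.06+40.26)/2 × 6 = 288.96
  [9→9.25]: (40.26+39.32)/2 × 0.25 = 9.9475
  Sum = 382.9975 mcg/mL·h
intramuscular injection tail: 39.32/0.101 = 389.307; AUC_ev,0→∞ = 382.9975 + 389.307 = 772.3045 mcg/mL·h
F = (AUC_ev/D_ev)/(AUC_iv/D_iv) = (772.3045/20)/(1163.17025/10) = 38.615225/116.317 = 0.3320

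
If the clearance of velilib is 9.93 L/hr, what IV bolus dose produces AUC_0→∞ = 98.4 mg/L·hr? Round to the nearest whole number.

Dose = 977 mg

Dose_iv = CL × AUC_0→∞
     = 9.93 × 98.4 = 977.112 mg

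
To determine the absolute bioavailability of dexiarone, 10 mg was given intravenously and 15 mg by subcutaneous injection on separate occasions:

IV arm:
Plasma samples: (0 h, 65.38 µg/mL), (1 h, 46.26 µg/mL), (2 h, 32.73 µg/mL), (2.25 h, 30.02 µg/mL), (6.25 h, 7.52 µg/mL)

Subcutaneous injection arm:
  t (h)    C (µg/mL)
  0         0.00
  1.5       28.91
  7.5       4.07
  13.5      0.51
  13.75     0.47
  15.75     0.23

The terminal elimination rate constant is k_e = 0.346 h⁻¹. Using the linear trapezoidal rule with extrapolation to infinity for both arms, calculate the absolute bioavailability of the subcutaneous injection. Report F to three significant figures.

Trapezoidal AUC_0→6.25 (IV):
  [0→1]: (65.38+46.26)/2 × 1 = 55.82
  [1→2]: (46.26+32.73)/2 × 1 = 39.495
  [2→2.25]: (32.73+30.02)/2 × 0.25 = 7.84375
  [2.25→6.25]: (30.02+7.52)/2 × 4 = 75.08
  Sum = 178.23875 µg/mL·h
IV tail: 7.52/0.346 = 21.734; AUC_iv,0→∞ = 178.23875 + 21.734 = 199.97275 µg/mL·h
Trapezoidal AUC_0→15.75 (subcutaneous injection):
  [0→1.5]: (0.00+28.91)/2 × 1.5 = 21.6825
  [1.5→7.5]: (28.91+4.07)/2 × 6 = 98.94
  [7.5→13.5]: (4.07+0.51)/2 × 6 = 13.74
  [13.5→13.75]: (0.51+0.47)/2 × 0.25 = 0.1225
  [13.75→15.75]: (0.47+0.23)/2 × 2 = 0.7
  Sum = 135.185 µg/mL·h
subcutaneous injection tail: 0.23/0.346 = 0.665; AUC_ev,0→∞ = 135.185 + 0.665 = 135.85 µg/mL·h
F = (AUC_ev/D_ev)/(AUC_iv/D_iv) = (135.85/15)/(199.97275/10) = 9.05667/19.997275 = 0.4529

F = 0.453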